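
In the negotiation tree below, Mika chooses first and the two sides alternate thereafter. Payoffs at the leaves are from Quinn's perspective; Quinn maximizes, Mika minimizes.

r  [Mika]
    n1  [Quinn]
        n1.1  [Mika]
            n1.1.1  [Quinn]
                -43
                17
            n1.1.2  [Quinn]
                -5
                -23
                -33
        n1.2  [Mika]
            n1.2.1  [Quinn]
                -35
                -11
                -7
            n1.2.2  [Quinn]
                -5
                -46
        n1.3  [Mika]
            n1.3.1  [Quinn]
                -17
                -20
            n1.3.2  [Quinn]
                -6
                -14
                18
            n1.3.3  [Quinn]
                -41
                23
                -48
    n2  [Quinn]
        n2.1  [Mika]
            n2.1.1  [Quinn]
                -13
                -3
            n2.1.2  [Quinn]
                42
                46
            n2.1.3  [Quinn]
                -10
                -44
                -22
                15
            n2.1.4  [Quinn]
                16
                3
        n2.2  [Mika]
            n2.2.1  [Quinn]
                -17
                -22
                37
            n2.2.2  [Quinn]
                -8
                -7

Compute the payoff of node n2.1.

-3

n2.1.1 (Quinn): max(-13, -3) = -3
n2.1.2 (Quinn): max(42, 46) = 46
n2.1.3 (Quinn): max(-10, -44, -22, 15) = 15
n2.1.4 (Quinn): max(16, 3) = 16
n2.1 (Mika): min(-3, 46, 15, 16) = -3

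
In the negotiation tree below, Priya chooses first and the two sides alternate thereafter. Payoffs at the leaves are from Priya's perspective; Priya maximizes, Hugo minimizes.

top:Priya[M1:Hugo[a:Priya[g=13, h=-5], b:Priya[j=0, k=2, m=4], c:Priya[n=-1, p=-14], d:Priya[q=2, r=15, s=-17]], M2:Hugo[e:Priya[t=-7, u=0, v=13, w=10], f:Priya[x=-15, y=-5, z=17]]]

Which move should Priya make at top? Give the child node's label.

M2

a (Priya): max(13, -5) = 13
b (Priya): max(0, 2, 4) = 4
c (Priya): max(-1, -14) = -1
d (Priya): max(2, 15, -17) = 15
M1 (Hugo): min(13, 4, -1, 15) = -1
e (Priya): max(-7, 0, 13, 10) = 13
f (Priya): max(-15, -5, 17) = 17
M2 (Hugo): min(13, 17) = 13
top (Priya): max(-1, 13) = 13
Priya at top wants the highest of {M1=-1, M2=13}, so chooses M2.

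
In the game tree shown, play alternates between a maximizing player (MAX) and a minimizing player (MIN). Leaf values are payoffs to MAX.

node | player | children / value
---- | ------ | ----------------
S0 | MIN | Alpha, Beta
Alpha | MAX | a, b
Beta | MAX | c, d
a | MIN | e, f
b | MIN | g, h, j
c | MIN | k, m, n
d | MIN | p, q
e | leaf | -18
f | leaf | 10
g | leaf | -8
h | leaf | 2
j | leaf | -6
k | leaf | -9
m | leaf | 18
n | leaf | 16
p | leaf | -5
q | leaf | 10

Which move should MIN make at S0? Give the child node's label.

Alpha

a (MIN): min(-18, 10) = -18
b (MIN): min(-8, 2, -6) = -8
Alpha (MAX): max(-18, -8) = -8
c (MIN): min(-9, 18, 16) = -9
d (MIN): min(-5, 10) = -5
Beta (MAX): max(-9, -5) = -5
S0 (MIN): min(-8, -5) = -8
MIN at S0 wants the lowest of {Alpha=-8, Beta=-5}, so chooses Alpha.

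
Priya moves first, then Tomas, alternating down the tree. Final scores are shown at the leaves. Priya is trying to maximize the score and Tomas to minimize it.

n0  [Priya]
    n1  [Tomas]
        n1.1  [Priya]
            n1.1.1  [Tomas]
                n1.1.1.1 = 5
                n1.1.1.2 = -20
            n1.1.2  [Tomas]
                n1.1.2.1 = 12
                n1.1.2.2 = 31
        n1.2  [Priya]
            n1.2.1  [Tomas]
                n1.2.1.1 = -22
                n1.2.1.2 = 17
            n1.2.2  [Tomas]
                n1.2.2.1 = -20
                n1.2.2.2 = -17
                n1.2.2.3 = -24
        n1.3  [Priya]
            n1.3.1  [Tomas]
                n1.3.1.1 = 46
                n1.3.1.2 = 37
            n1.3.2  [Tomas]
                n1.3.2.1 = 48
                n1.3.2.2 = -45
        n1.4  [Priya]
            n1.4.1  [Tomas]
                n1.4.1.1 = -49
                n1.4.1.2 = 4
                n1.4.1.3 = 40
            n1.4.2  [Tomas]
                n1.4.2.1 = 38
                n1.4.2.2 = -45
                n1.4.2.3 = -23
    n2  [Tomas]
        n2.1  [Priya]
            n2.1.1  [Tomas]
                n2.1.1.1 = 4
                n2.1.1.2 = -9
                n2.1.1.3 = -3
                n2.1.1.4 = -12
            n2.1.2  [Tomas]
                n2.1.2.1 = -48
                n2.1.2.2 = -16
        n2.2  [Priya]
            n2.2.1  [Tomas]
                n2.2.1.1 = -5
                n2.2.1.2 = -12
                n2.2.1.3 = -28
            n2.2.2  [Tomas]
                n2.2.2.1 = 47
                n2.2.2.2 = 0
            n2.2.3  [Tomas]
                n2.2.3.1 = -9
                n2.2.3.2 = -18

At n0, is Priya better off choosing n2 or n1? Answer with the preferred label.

n2

n2.1.1 (Tomas): min(4, -9, -3, -12) = -12
n2.1.2 (Tomas): min(-48, -16) = -48
n2.1 (Priya): max(-12, -48) = -12
n2.2.1 (Tomas): min(-5, -12, -28) = -28
n2.2.2 (Tomas): min(47, 0) = 0
n2.2.3 (Tomas): min(-9, -18) = -18
n2.2 (Priya): max(-28, 0, -18) = 0
n2 (Tomas): min(-12, 0) = -12
n1.1.1 (Tomas): min(5, -20) = -20
n1.1.2 (Tomas): min(12, 31) = 12
n1.1 (Priya): max(-20, 12) = 12
n1.2.1 (Tomas): min(-22, 17) = -22
n1.2.2 (Tomas): min(-20, -17, -24) = -24
n1.2 (Priya): max(-22, -24) = -22
n1.3.1 (Tomas): min(46, 37) = 37
n1.3.2 (Tomas): min(48, -45) = -45
n1.3 (Priya): max(37, -45) = 37
n1.4.1 (Tomas): min(-49, 4, 40) = -49
n1.4.2 (Tomas): min(38, -45, -23) = -45
n1.4 (Priya): max(-49, -45) = -45
n1 (Tomas): min(12, -22, 37, -45) = -45
Priya prefers the higher value; n2=-12, n1=-45. n2 is better since -12 > -45.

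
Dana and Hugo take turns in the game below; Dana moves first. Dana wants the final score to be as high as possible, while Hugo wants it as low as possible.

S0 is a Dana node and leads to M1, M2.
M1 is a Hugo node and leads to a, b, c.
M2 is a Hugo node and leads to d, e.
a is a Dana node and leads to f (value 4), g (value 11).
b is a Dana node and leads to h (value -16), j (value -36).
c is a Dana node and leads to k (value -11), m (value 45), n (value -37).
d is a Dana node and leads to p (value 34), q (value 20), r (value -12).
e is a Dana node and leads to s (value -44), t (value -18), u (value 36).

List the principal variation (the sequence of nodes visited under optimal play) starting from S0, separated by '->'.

S0 -> M2 -> d -> p

a (Dana): max(4, 11) = 11
b (Dana): max(-16, -36) = -16
c (Dana): max(-11, 45, -37) = 45
M1 (Hugo): min(11, -16, 45) = -16
d (Dana): max(34, 20, -12) = 34
e (Dana): max(-44, -18, 36) = 36
M2 (Hugo): min(34, 36) = 34
S0 (Dana): max(-16, 34) = 34
At S0, Dana picks M2 (highest: 34).
At M2, Hugo picks d (lowest: 34).
At d, Dana picks p (highest: 34).
Terminal value 34.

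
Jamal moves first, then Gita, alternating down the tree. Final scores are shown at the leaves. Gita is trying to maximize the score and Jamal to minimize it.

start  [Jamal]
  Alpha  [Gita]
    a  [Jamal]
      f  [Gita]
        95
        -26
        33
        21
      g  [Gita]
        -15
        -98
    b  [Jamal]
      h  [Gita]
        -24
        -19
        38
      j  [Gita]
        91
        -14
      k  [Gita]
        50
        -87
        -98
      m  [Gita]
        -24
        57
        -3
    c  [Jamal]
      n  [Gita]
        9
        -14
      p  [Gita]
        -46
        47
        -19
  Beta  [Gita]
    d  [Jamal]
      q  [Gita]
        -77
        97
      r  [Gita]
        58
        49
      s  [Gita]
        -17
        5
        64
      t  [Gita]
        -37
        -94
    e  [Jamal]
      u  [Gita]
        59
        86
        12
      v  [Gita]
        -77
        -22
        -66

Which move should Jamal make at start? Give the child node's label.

Beta

f (Gita): max(95, -26, 33, 21) = 95
g (Gita): max(-15, -98) = -15
a (Jamal): min(95, -15) = -15
h (Gita): max(-24, -19, 38) = 38
j (Gita): max(91, -14) = 91
k (Gita): max(50, -87, -98) = 50
m (Gita): max(-24, 57, -3) = 57
b (Jamal): min(38, 91, 50, 57) = 38
n (Gita): max(9, -14) = 9
p (Gita): max(-46, 47, -19) = 47
c (Jamal): min(9, 47) = 9
Alpha (Gita): max(-15, 38, 9) = 38
q (Gita): max(-77, 97) = 97
r (Gita): max(58, 49) = 58
s (Gita): max(-17, 5, 64) = 64
t (Gita): max(-37, -94) = -37
d (Jamal): min(97, 58, 64, -37) = -37
u (Gita): max(59, 86, 12) = 86
v (Gita): max(-77, -22, -66) = -22
e (Jamal): min(86, -22) = -22
Beta (Gita): max(-37, -22) = -22
start (Jamal): min(38, -22) = -22
Jamal at start wants the lowest of {Alpha=38, Beta=-22}, so chooses Beta.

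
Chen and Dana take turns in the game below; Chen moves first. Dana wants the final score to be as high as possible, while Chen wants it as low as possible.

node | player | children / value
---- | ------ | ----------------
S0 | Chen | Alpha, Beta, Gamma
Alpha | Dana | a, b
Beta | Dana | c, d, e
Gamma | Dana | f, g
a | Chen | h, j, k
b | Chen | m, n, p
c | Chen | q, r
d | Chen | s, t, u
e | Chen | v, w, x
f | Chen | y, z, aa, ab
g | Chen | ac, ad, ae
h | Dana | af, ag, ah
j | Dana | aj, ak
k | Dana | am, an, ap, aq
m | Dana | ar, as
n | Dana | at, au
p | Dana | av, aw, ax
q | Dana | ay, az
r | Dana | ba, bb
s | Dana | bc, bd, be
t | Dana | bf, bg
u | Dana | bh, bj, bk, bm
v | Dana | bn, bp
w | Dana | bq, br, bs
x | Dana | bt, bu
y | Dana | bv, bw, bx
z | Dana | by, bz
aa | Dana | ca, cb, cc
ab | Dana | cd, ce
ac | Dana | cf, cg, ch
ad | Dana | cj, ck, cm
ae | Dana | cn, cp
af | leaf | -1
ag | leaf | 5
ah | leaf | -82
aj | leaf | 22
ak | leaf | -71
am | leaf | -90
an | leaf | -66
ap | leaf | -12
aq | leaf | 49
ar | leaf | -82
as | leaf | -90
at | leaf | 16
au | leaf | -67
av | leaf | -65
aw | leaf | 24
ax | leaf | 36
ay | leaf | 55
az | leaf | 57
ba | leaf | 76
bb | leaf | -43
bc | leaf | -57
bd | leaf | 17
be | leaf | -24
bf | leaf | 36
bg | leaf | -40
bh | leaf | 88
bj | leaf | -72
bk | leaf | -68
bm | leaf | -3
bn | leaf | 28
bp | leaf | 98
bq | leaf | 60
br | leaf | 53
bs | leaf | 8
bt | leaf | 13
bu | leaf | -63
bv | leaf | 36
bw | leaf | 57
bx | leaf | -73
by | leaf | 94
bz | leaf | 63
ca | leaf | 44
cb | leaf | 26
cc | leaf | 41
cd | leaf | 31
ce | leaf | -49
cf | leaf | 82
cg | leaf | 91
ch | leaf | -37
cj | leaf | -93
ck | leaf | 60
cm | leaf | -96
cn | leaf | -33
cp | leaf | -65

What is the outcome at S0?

h (Dana): max(-1, 5, -82) = 5
j (Dana): max(22, -71) = 22
k (Dana): max(-90, -66, -12, 49) = 49
a (Chen): min(5, 22, 49) = 5
m (Dana): max(-82, -90) = -82
n (Dana): max(16, -67) = 16
p (Dana): max(-65, 24, 36) = 36
b (Chen): min(-82, 16, 36) = -82
Alpha (Dana): max(5, -82) = 5
q (Dana): max(55, 57) = 57
r (Dana): max(76, -43) = 76
c (Chen): min(57, 76) = 57
s (Dana): max(-57, 17, -24) = 17
t (Dana): max(36, -40) = 36
u (Dana): max(88, -72, -68, -3) = 88
d (Chen): min(17, 36, 88) = 17
v (Dana): max(28, 98) = 98
w (Dana): max(60, 53, 8) = 60
x (Dana): max(13, -63) = 13
e (Chen): min(98, 60, 13) = 13
Beta (Dana): max(57, 17, 13) = 57
y (Dana): max(36, 57, -73) = 57
z (Dana): max(94, 63) = 94
aa (Dana): max(44, 26, 41) = 44
ab (Dana): max(31, -49) = 31
f (Chen): min(57, 94, 44, 31) = 31
ac (Dana): max(82, 91, -37) = 91
ad (Dana): max(-93, 60, -96) = 60
ae (Dana): max(-33, -65) = -33
g (Chen): min(91, 60, -33) = -33
Gamma (Dana): max(31, -33) = 31
S0 (Chen): min(5, 57, 31) = 5

5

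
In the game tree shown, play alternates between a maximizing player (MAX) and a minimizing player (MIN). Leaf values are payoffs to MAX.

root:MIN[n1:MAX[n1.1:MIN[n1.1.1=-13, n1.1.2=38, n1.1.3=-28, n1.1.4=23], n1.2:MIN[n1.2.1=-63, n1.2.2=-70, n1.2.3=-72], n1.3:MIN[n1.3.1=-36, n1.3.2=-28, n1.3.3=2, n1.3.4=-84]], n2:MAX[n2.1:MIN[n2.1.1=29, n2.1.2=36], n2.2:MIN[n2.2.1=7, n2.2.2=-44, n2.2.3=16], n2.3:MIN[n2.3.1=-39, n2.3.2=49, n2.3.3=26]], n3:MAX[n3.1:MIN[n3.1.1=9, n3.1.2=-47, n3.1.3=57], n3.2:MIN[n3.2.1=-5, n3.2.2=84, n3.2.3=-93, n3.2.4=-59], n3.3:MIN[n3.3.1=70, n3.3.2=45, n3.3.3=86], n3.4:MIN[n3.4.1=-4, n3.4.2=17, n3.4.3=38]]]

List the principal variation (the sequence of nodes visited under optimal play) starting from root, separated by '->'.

root -> n1 -> n1.1 -> n1.1.3

n1.1 (MIN): min(-13, 38, -28, 23) = -28
n1.2 (MIN): min(-63, -70, -72) = -72
n1.3 (MIN): min(-36, -28, 2, -84) = -84
n1 (MAX): max(-28, -72, -84) = -28
n2.1 (MIN): min(29, 36) = 29
n2.2 (MIN): min(7, -44, 16) = -44
n2.3 (MIN): min(-39, 49, 26) = -39
n2 (MAX): max(29, -44, -39) = 29
n3.1 (MIN): min(9, -47, 57) = -47
n3.2 (MIN): min(-5, 84, -93, -59) = -93
n3.3 (MIN): min(70, 45, 86) = 45
n3.4 (MIN): min(-4, 17, 38) = -4
n3 (MAX): max(-47, -93, 45, -4) = 45
root (MIN): min(-28, 29, 45) = -28
At root, MIN picks n1 (lowest: -28).
At n1, MAX picks n1.1 (highest: -28).
At n1.1, MIN picks n1.1.3 (lowest: -28).
Terminal value -28.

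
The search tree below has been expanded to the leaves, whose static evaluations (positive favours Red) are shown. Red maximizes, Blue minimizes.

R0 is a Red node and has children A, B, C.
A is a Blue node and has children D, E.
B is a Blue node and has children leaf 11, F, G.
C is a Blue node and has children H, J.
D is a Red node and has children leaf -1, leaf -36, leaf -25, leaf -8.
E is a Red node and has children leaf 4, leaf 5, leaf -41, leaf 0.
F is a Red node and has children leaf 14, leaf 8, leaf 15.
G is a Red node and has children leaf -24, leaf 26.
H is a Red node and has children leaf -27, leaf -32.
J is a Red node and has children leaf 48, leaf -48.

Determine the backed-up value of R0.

11

D (Red): max(-1, -36, -25, -8) = -1
E (Red): max(4, 5, -41, 0) = 5
A (Blue): min(-1, 5) = -1
F (Red): max(14, 8, 15) = 15
G (Red): max(-24, 26) = 26
B (Blue): min(11, 15, 26) = 11
H (Red): max(-27, -32) = -27
J (Red): max(48, -48) = 48
C (Blue): min(-27, 48) = -27
R0 (Red): max(-1, 11, -27) = 11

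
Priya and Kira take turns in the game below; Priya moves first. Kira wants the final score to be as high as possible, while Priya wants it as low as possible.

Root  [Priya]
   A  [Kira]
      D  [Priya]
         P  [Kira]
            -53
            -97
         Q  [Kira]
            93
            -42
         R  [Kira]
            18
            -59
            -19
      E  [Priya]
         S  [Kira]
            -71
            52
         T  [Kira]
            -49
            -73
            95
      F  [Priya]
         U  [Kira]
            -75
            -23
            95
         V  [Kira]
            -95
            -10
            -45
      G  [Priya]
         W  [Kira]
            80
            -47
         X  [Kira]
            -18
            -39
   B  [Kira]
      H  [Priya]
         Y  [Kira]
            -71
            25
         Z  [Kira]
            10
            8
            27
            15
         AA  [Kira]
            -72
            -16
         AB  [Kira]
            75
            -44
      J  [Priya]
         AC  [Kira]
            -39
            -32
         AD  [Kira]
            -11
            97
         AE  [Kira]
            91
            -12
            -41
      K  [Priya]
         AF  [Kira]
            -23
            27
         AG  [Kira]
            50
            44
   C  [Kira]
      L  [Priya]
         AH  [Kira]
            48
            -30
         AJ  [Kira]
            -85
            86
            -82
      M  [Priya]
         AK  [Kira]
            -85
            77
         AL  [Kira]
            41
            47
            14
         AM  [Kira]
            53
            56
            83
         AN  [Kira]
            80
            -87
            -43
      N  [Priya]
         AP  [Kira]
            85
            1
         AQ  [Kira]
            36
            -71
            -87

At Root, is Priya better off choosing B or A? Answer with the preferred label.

Y (Kira): max(-71, 25) = 25
Z (Kira): max(10, 8, 27, 15) = 27
AA (Kira): max(-72, -16) = -16
AB (Kira): max(75, -44) = 75
H (Priya): min(25, 27, -16, 75) = -16
AC (Kira): max(-39, -32) = -32
AD (Kira): max(-11, 97) = 97
AE (Kira): max(91, -12, -41) = 91
J (Priya): min(-32, 97, 91) = -32
AF (Kira): max(-23, 27) = 27
AG (Kira): max(50, 44) = 50
K (Priya): min(27, 50) = 27
B (Kira): max(-16, -32, 27) = 27
P (Kira): max(-53, -97) = -53
Q (Kira): max(93, -42) = 93
R (Kira): max(18, -59, -19) = 18
D (Priya): min(-53, 93, 18) = -53
S (Kira): max(-71, 52) = 52
T (Kira): max(-49, -73, 95) = 95
E (Priya): min(52, 95) = 52
U (Kira): max(-75, -23, 95) = 95
V (Kira): max(-95, -10, -45) = -10
F (Priya): min(95, -10) = -10
W (Kira): max(80, -47) = 80
X (Kira): max(-18, -39) = -18
G (Priya): min(80, -18) = -18
A (Kira): max(-53, 52, -10, -18) = 52
Priya prefers the lower value; B=27, A=52. B is better since 27 < 52.

B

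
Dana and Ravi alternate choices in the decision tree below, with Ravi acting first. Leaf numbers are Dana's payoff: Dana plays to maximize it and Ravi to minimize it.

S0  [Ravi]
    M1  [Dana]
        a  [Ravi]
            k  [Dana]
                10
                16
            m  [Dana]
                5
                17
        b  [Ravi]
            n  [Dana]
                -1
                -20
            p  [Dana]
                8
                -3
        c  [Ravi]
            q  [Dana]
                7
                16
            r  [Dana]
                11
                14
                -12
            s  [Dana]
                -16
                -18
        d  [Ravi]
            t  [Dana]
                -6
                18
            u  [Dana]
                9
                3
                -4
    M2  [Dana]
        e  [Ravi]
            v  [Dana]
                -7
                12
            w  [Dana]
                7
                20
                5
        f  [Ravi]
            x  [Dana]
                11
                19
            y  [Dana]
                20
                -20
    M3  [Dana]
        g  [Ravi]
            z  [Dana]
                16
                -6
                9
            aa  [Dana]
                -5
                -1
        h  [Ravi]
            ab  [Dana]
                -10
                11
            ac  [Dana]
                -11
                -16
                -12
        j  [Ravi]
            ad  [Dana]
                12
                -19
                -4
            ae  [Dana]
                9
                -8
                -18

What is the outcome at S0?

9

k (Dana): max(10, 16) = 16
m (Dana): max(5, 17) = 17
a (Ravi): min(16, 17) = 16
n (Dana): max(-1, -20) = -1
p (Dana): max(8, -3) = 8
b (Ravi): min(-1, 8) = -1
q (Dana): max(7, 16) = 16
r (Dana): max(11, 14, -12) = 14
s (Dana): max(-16, -18) = -16
c (Ravi): min(16, 14, -16) = -16
t (Dana): max(-6, 18) = 18
u (Dana): max(9, 3, -4) = 9
d (Ravi): min(18, 9) = 9
M1 (Dana): max(16, -1, -16, 9) = 16
v (Dana): max(-7, 12) = 12
w (Dana): max(7, 20, 5) = 20
e (Ravi): min(12, 20) = 12
x (Dana): max(11, 19) = 19
y (Dana): max(20, -20) = 20
f (Ravi): min(19, 20) = 19
M2 (Dana): max(12, 19) = 19
z (Dana): max(16, -6, 9) = 16
aa (Dana): max(-5, -1) = -1
g (Ravi): min(16, -1) = -1
ab (Dana): max(-10, 11) = 11
ac (Dana): max(-11, -16, -12) = -11
h (Ravi): min(11, -11) = -11
ad (Dana): max(12, -19, -4) = 12
ae (Dana): max(9, -8, -18) = 9
j (Ravi): min(12, 9) = 9
M3 (Dana): max(-1, -11, 9) = 9
S0 (Ravi): min(16, 19, 9) = 9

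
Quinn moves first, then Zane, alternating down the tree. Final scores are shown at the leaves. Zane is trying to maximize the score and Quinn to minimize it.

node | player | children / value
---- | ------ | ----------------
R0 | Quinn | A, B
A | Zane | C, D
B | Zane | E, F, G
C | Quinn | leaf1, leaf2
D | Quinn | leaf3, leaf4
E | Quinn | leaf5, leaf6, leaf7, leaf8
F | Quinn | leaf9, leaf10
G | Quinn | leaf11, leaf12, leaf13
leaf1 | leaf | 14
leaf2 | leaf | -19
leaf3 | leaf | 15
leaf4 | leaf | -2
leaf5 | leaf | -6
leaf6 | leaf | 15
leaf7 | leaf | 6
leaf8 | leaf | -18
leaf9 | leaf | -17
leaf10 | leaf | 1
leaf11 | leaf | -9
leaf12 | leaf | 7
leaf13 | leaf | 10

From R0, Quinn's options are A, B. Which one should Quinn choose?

B

C (Quinn): min(14, -19) = -19
D (Quinn): min(15, -2) = -2
A (Zane): max(-19, -2) = -2
E (Quinn): min(-6, 15, 6, -18) = -18
F (Quinn): min(-17, 1) = -17
G (Quinn): min(-9, 7, 10) = -9
B (Zane): max(-18, -17, -9) = -9
R0 (Quinn): min(-2, -9) = -9
Quinn at R0 wants the lowest of {A=-2, B=-9}, so chooses B.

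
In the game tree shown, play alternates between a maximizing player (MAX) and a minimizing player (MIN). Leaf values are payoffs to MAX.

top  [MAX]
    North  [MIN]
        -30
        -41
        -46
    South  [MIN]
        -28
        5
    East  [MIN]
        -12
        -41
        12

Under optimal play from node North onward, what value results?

-46

North (MIN): min(-30, -41, -46) = -46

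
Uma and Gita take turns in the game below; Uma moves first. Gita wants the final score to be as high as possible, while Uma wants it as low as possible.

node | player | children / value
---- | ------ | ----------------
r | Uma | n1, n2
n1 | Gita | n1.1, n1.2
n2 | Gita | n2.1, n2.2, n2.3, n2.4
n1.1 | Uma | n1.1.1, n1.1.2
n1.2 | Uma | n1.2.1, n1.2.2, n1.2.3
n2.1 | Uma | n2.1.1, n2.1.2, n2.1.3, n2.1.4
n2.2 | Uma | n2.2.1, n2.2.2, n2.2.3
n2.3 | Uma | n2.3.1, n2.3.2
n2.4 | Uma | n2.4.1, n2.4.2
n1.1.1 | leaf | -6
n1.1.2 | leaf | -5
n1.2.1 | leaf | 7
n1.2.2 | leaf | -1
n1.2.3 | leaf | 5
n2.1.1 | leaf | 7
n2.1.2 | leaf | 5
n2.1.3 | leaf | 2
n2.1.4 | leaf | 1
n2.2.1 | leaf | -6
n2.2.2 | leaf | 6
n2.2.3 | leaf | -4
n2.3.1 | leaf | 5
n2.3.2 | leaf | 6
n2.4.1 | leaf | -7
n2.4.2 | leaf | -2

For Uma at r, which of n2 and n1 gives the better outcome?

n2.1 (Uma): min(7, 5, 2, 1) = 1
n2.2 (Uma): min(-6, 6, -4) = -6
n2.3 (Uma): min(5, 6) = 5
n2.4 (Uma): min(-7, -2) = -7
n2 (Gita): max(1, -6, 5, -7) = 5
n1.1 (Uma): min(-6, -5) = -6
n1.2 (Uma): min(7, -1, 5) = -1
n1 (Gita): max(-6, -1) = -1
Uma prefers the lower value; n2=5, n1=-1. n1 is better since -1 < 5.

n1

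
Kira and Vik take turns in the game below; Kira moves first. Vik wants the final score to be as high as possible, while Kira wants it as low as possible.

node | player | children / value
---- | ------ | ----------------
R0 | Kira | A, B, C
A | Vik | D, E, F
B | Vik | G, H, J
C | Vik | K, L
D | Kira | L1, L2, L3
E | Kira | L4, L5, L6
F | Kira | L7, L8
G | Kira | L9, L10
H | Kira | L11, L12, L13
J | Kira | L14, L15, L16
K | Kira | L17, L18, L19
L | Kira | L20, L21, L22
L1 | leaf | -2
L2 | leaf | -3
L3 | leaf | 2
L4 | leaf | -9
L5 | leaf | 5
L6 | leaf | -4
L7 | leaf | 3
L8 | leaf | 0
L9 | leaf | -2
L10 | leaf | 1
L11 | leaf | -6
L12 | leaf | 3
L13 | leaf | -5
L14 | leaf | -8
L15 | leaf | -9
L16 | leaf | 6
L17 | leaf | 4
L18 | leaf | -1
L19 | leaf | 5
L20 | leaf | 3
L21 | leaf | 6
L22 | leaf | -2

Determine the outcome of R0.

D (Kira): min(-2, -3, 2) = -3
E (Kira): min(-9, 5, -4) = -9
F (Kira): min(3, 0) = 0
A (Vik): max(-3, -9, 0) = 0
G (Kira): min(-2, 1) = -2
H (Kira): min(-6, 3, -5) = -6
J (Kira): min(-8, -9, 6) = -9
B (Vik): max(-2, -6, -9) = -2
K (Kira): min(4, -1, 5) = -1
L (Kira): min(3, 6, -2) = -2
C (Vik): max(-1, -2) = -1
R0 (Kira): min(0, -2, -1) = -2

-2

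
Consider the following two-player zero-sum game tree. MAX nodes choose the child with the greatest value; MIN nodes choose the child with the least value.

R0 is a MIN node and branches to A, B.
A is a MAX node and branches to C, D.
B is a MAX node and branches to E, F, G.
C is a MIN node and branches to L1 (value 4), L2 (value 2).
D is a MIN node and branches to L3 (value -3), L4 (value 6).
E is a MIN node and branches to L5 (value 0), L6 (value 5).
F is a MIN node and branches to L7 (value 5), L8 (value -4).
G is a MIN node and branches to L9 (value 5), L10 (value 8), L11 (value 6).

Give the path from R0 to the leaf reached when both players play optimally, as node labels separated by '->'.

R0 -> A -> C -> L2

C (MIN): min(4, 2) = 2
D (MIN): min(-3, 6) = -3
A (MAX): max(2, -3) = 2
E (MIN): min(0, 5) = 0
F (MIN): min(5, -4) = -4
G (MIN): min(5, 8, 6) = 5
B (MAX): max(0, -4, 5) = 5
R0 (MIN): min(2, 5) = 2
At R0, MIN picks A (lowest: 2).
At A, MAX picks C (highest: 2).
At C, MIN picks L2 (lowest: 2).
Terminal value 2.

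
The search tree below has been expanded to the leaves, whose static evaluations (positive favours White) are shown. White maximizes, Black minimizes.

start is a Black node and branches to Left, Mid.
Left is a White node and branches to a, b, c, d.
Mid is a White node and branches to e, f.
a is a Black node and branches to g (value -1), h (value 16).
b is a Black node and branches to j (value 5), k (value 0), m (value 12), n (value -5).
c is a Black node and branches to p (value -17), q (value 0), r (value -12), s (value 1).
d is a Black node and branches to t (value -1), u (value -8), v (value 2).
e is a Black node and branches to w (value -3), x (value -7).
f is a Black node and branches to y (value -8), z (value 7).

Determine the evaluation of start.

-7

a (Black): min(-1, 16) = -1
b (Black): min(5, 0, 12, -5) = -5
c (Black): min(-17, 0, -12, 1) = -17
d (Black): min(-1, -8, 2) = -8
Left (White): max(-1, -5, -17, -8) = -1
e (Black): min(-3, -7) = -7
f (Black): min(-8, 7) = -8
Mid (White): max(-7, -8) = -7
start (Black): min(-1, -7) = -7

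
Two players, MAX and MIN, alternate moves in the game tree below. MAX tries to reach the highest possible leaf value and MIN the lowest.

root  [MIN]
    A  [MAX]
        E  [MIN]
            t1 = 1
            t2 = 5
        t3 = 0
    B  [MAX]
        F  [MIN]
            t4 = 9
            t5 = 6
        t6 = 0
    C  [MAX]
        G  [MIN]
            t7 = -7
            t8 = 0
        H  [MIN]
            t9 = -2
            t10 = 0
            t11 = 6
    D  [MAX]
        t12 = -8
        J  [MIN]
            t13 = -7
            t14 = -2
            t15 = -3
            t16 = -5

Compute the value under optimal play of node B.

F (MIN): min(9, 6) = 6
B (MAX): max(6, 0) = 6

6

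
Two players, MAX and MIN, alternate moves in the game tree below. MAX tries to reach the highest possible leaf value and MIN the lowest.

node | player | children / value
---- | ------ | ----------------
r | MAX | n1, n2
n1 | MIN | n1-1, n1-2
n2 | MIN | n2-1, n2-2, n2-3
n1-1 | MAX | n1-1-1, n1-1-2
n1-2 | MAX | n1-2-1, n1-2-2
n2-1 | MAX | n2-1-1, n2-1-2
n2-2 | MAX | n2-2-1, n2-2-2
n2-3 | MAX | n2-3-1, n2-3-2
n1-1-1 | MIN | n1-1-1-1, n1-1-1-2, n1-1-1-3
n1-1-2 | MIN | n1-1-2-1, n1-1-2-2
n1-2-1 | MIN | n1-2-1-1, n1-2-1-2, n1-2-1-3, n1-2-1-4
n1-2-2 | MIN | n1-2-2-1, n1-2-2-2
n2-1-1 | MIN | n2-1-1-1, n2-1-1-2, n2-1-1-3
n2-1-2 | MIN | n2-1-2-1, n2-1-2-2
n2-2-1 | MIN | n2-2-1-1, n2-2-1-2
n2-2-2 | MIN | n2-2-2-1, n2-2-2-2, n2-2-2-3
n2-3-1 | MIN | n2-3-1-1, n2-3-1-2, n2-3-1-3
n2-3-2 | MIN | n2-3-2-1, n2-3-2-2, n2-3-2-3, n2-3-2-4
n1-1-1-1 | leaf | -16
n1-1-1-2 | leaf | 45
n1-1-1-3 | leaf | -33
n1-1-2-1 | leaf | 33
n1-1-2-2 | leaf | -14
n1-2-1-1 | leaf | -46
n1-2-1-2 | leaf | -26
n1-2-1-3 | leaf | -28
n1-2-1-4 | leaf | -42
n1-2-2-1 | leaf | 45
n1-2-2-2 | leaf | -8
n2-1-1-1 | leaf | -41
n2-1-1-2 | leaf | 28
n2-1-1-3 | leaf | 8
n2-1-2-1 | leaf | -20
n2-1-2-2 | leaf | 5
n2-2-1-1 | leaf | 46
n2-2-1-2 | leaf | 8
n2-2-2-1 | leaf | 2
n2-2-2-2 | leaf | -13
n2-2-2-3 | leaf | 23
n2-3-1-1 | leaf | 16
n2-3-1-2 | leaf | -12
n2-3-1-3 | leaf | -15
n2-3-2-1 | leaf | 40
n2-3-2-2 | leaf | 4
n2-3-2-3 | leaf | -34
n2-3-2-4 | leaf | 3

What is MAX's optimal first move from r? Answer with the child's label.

n1-1-1 (MIN): min(-16, 45, -33) = -33
n1-1-2 (MIN): min(33, -14) = -14
n1-1 (MAX): max(-33, -14) = -14
n1-2-1 (MIN): min(-46, -26, -28, -42) = -46
n1-2-2 (MIN): min(45, -8) = -8
n1-2 (MAX): max(-46, -8) = -8
n1 (MIN): min(-14, -8) = -14
n2-1-1 (MIN): min(-41, 28, 8) = -41
n2-1-2 (MIN): min(-20, 5) = -20
n2-1 (MAX): max(-41, -20) = -20
n2-2-1 (MIN): min(46, 8) = 8
n2-2-2 (MIN): min(2, -13, 23) = -13
n2-2 (MAX): max(8, -13) = 8
n2-3-1 (MIN): min(16, -12, -15) = -15
n2-3-2 (MIN): min(40, 4, -34, 3) = -34
n2-3 (MAX): max(-15, -34) = -15
n2 (MIN): min(-20, 8, -15) = -20
r (MAX): max(-14, -20) = -14
MAX at r wants the highest of {n1=-14, n2=-20}, so chooses n1.

n1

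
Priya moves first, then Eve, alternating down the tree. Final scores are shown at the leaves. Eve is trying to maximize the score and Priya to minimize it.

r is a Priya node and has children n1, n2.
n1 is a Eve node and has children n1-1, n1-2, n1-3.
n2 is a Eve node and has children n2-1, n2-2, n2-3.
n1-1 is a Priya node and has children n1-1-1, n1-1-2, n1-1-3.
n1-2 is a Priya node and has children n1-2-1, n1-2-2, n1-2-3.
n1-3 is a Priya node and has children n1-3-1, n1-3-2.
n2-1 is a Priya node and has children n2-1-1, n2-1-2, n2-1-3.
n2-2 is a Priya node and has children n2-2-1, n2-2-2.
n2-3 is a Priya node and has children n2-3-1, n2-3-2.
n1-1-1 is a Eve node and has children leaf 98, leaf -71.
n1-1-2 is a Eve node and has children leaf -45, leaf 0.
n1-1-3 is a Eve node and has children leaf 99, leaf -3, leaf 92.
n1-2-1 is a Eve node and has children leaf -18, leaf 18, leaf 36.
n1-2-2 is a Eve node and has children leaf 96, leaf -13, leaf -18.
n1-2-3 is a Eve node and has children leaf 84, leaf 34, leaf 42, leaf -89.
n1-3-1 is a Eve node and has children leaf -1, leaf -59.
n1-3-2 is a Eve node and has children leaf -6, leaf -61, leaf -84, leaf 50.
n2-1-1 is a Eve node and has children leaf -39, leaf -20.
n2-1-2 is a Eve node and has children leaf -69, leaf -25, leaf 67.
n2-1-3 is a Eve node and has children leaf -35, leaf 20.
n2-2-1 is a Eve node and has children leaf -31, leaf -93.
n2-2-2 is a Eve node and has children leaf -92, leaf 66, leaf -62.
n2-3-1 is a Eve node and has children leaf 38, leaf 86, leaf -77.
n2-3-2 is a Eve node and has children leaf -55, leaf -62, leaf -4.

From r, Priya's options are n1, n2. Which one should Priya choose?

n2

n1-1-1 (Eve): max(98, -71) = 98
n1-1-2 (Eve): max(-45, 0) = 0
n1-1-3 (Eve): max(99, -3, 92) = 99
n1-1 (Priya): min(98, 0, 99) = 0
n1-2-1 (Eve): max(-18, 18, 36) = 36
n1-2-2 (Eve): max(96, -13, -18) = 96
n1-2-3 (Eve): max(84, 34, 42, -89) = 84
n1-2 (Priya): min(36, 96, 84) = 36
n1-3-1 (Eve): max(-1, -59) = -1
n1-3-2 (Eve): max(-6, -61, -84, 50) = 50
n1-3 (Priya): min(-1, 50) = -1
n1 (Eve): max(0, 36, -1) = 36
n2-1-1 (Eve): max(-39, -20) = -20
n2-1-2 (Eve): max(-69, -25, 67) = 67
n2-1-3 (Eve): max(-35, 20) = 20
n2-1 (Priya): min(-20, 67, 20) = -20
n2-2-1 (Eve): max(-31, -93) = -31
n2-2-2 (Eve): max(-92, 66, -62) = 66
n2-2 (Priya): min(-31, 66) = -31
n2-3-1 (Eve): max(38, 86, -77) = 86
n2-3-2 (Eve): max(-55, -62, -4) = -4
n2-3 (Priya): min(86, -4) = -4
n2 (Eve): max(-20, -31, -4) = -4
r (Priya): min(36, -4) = -4
Priya at r wants the lowest of {n1=36, n2=-4}, so chooses n2.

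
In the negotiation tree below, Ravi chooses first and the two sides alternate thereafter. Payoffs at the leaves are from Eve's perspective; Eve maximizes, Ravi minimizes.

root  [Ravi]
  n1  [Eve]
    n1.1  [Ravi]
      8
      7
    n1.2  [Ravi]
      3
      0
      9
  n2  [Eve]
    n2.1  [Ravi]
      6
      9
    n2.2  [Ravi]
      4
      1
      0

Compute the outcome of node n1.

n1.1 (Ravi): min(8, 7) = 7
n1.2 (Ravi): min(3, 0, 9) = 0
n1 (Eve): max(7, 0) = 7

7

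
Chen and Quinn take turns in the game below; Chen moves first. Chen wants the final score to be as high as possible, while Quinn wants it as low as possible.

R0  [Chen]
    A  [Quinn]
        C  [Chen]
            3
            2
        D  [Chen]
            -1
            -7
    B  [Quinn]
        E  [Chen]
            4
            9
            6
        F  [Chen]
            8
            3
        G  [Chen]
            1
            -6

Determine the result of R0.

C (Chen): max(3, 2) = 3
D (Chen): max(-1, -7) = -1
A (Quinn): min(3, -1) = -1
E (Chen): max(4, 9, 6) = 9
F (Chen): max(8, 3) = 8
G (Chen): max(1, -6) = 1
B (Quinn): min(9, 8, 1) = 1
R0 (Chen): max(-1, 1) = 1

1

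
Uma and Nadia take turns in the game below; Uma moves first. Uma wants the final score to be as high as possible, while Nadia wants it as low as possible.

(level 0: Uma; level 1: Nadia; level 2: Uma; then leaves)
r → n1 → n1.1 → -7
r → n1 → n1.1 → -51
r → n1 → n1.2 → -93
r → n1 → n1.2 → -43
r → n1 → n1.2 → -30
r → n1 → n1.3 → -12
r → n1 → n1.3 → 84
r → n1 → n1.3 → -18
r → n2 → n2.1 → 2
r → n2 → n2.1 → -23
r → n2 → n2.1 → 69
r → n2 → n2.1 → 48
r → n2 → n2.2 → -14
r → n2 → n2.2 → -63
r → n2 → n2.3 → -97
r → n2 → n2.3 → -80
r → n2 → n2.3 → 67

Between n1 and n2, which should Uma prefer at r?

n1.1 (Uma): max(-7, -51) = -7
n1.2 (Uma): max(-93, -43, -30) = -30
n1.3 (Uma): max(-12, 84, -18) = 84
n1 (Nadia): min(-7, -30, 84) = -30
n2.1 (Uma): max(2, -23, 69, 48) = 69
n2.2 (Uma): max(-14, -63) = -14
n2.3 (Uma): max(-97, -80, 67) = 67
n2 (Nadia): min(69, -14, 67) = -14
Uma prefers the higher value; n1=-30, n2=-14. n2 is better since -14 > -30.

n2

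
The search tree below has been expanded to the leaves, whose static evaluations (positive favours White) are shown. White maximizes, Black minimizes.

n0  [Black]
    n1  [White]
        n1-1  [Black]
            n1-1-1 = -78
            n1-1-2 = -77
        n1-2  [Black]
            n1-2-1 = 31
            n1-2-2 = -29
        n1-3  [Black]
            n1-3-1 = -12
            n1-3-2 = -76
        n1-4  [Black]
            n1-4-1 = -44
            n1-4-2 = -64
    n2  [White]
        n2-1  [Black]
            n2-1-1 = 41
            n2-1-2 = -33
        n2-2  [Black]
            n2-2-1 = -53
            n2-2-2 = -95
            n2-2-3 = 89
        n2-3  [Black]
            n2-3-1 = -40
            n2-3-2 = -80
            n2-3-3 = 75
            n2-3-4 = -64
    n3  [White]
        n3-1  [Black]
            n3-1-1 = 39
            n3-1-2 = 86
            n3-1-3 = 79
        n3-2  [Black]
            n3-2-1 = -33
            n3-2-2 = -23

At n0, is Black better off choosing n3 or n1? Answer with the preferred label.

n1

n3-1 (Black): min(39, 86, 79) = 39
n3-2 (Black): min(-33, -23) = -33
n3 (White): max(39, -33) = 39
n1-1 (Black): min(-78, -77) = -78
n1-2 (Black): min(31, -29) = -29
n1-3 (Black): min(-12, -76) = -76
n1-4 (Black): min(-44, -64) = -64
n1 (White): max(-78, -29, -76, -64) = -29
Black prefers the lower value; n3=39, n1=-29. n1 is better since -29 < 39.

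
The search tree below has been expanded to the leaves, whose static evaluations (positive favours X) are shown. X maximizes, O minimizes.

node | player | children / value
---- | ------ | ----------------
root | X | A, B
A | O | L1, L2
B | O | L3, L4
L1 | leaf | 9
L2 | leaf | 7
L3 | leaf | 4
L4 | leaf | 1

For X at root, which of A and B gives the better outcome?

A

A (O): min(9, 7) = 7
B (O): min(4, 1) = 1
X prefers the higher value; A=7, B=1. A is better since 7 > 1.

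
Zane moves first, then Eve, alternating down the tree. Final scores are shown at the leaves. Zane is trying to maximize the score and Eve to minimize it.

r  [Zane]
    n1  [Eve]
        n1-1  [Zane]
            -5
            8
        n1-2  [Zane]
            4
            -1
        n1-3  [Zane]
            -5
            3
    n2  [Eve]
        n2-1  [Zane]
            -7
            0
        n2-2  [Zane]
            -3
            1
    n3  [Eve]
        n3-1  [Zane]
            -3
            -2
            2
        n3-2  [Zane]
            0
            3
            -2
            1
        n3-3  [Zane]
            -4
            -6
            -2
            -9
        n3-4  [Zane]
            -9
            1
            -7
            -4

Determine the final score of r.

3

n1-1 (Zane): max(-5, 8) = 8
n1-2 (Zane): max(4, -1) = 4
n1-3 (Zane): max(-5, 3) = 3
n1 (Eve): min(8, 4, 3) = 3
n2-1 (Zane): max(-7, 0) = 0
n2-2 (Zane): max(-3, 1) = 1
n2 (Eve): min(0, 1) = 0
n3-1 (Zane): max(-3, -2, 2) = 2
n3-2 (Zane): max(0, 3, -2, 1) = 3
n3-3 (Zane): max(-4, -6, -2, -9) = -2
n3-4 (Zane): max(-9, 1, -7, -4) = 1
n3 (Eve): min(2, 3, -2, 1) = -2
r (Zane): max(3, 0, -2) = 3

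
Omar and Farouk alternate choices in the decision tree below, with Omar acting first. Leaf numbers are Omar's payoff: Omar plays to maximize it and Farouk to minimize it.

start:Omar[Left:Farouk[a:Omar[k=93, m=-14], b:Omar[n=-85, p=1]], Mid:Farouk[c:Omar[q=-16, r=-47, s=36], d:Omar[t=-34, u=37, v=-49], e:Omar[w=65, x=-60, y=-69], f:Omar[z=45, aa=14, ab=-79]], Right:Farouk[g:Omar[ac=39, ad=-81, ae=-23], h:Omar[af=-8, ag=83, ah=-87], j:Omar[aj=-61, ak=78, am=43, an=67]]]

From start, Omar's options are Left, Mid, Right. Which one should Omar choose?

Right

a (Omar): max(93, -14) = 93
b (Omar): max(-85, 1) = 1
Left (Farouk): min(93, 1) = 1
c (Omar): max(-16, -47, 36) = 36
d (Omar): max(-34, 37, -49) = 37
e (Omar): max(65, -60, -69) = 65
f (Omar): max(45, 14, -79) = 45
Mid (Farouk): min(36, 37, 65, 45) = 36
g (Omar): max(39, -81, -23) = 39
h (Omar): max(-8, 83, -87) = 83
j (Omar): max(-61, 78, 43, 67) = 78
Right (Farouk): min(39, 83, 78) = 39
start (Omar): max(1, 36, 39) = 39
Omar at start wants the highest of {Left=1, Mid=36, Right=39}, so chooses Right.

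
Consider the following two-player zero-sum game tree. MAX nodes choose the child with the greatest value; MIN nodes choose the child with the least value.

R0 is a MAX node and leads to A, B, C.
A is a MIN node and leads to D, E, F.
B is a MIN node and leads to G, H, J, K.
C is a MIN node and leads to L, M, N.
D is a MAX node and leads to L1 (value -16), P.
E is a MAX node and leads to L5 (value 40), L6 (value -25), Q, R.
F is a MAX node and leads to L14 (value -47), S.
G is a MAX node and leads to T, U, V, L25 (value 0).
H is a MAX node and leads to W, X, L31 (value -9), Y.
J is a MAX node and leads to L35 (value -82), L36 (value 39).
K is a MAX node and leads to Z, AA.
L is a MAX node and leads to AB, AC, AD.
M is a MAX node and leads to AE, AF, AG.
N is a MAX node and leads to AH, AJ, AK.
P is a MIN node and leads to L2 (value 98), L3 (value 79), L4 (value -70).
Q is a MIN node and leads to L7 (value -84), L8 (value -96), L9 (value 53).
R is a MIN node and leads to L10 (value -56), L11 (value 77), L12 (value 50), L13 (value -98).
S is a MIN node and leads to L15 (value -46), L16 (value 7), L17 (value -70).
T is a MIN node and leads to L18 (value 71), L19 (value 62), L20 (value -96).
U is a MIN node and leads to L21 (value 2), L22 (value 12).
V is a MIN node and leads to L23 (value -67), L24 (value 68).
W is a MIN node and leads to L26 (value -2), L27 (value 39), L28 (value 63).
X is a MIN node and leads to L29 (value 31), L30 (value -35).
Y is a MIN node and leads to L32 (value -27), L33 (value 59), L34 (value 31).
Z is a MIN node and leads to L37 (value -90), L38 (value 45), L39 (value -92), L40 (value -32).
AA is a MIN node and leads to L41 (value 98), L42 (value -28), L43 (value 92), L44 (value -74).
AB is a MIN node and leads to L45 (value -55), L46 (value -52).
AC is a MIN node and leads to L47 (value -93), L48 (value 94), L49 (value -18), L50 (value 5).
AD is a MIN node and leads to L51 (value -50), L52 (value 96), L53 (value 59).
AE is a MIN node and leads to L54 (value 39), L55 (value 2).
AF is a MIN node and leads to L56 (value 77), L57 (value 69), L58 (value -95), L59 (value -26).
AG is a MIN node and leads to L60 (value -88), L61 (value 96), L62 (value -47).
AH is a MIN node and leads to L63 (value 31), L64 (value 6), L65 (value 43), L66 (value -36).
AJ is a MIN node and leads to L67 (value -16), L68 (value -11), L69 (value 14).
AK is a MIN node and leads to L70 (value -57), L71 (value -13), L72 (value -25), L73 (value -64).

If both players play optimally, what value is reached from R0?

-47

P (MIN): min(98, 79, -70) = -70
D (MAX): max(-16, -70) = -16
Q (MIN): min(-84, -96, 53) = -96
R (MIN): min(-56, 77, 50, -98) = -98
E (MAX): max(40, -25, -96, -98) = 40
S (MIN): min(-46, 7, -70) = -70
F (MAX): max(-47, -70) = -47
A (MIN): min(-16, 40, -47) = -47
T (MIN): min(71, 62, -96) = -96
U (MIN): min(2, 12) = 2
V (MIN): min(-67, 68) = -67
G (MAX): max(-96, 2, -67, 0) = 2
W (MIN): min(-2, 39, 63) = -2
X (MIN): min(31, -35) = -35
Y (MIN): min(-27, 59, 31) = -27
H (MAX): max(-2, -35, -9, -27) = -2
J (MAX): max(-82, 39) = 39
Z (MIN): min(-90, 45, -92, -32) = -92
AA (MIN): min(98, -28, 92, -74) = -74
K (MAX): max(-92, -74) = -74
B (MIN): min(2, -2, 39, -74) = -74
AB (MIN): min(-55, -52) = -55
AC (MIN): min(-93, 94, -18, 5) = -93
AD (MIN): min(-50, 96, 59) = -50
L (MAX): max(-55, -93, -50) = -50
AE (MIN): min(39, 2) = 2
AF (MIN): min(77, 69, -95, -26) = -95
AG (MIN): min(-88, 96, -47) = -88
M (MAX): max(2, -95, -88) = 2
AH (MIN): min(31, 6, 43, -36) = -36
AJ (MIN): min(-16, -11, 14) = -16
AK (MIN): min(-57, -13, -25, -64) = -64
N (MAX): max(-36, -16, -64) = -16
C (MIN): min(-50, 2, -16) = -50
R0 (MAX): max(-47, -74, -50) = -47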